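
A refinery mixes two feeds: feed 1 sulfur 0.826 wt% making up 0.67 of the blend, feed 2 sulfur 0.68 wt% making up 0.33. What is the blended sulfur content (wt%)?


Linear sulfur blending: S_blend = x1*S1 + x2*S2
Contribution 1: 0.67 * 0.826 = 0.55342 wt%
Contribution 2: 0.33 * 0.68 = 0.2244 wt%
S_blend = 0.55342 + 0.2244 = 0.77782

0.77782 wt%


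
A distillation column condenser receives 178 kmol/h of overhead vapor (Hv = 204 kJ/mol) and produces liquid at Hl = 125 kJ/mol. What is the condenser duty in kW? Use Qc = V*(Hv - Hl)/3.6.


Qc = 178 * (204 - 125) / 3.6 = 178 * 79 / 3.6 = 3906

3906 kW


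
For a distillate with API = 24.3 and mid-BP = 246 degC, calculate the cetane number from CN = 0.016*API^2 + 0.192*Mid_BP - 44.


CN = 0.016 * 24.3^2 + 0.192 * 246 - 44
CN = 9.44784 + 47.232 - 44 = 12.67984

12.67984


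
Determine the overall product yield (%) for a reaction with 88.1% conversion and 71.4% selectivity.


Overall yield = conversion (%) * selectivity (%) / 100
Conversion = 88.1%, Selectivity = 71.4%
Y = 88.1 * 71.4 / 100
= 62.9034 %

62.9034 %


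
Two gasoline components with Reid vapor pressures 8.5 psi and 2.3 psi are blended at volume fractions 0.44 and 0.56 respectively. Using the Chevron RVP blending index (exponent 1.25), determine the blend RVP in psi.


Chevron index: RVP_blend = (sum xi*RVPi^1.25)^(1/1.25)
RVP^1.25 terms: 0.44 * 8.5^1.25 + 0.56 * 2.3^1.25 = 7.97213
RVP_blend = 7.97213^(1/1.25) = 5.263

5.263 psi


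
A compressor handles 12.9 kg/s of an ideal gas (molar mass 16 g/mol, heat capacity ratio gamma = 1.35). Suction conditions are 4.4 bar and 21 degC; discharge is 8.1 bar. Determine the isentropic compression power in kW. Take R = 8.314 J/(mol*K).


Isentropic work: W = m*(gamma/(gamma-1))*(R*T1/MW)*((P2/P1)^((gamma-1)/gamma) - 1)
T1 = 21 + 273.15 = 294.15 K
Pressure ratio = 8.1 / 4.4 = 1.84091
Exponent = (1.35 - 1)/1.35 = 0.259259
(P2/P1)^exp - 1 = 1.84091^0.259259 - 1 = 0.171418
W = 12.9 * 1.35 / 0.35 * 8.314 * 294.15 / 16 * 0.171418 = 1304

1304 kW


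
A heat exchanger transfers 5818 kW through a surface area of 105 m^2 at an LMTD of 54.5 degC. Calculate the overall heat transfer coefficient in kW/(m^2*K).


From Q = U*A*LMTD, U = Q / (A * LMTD)
U = 5818 / (105 * 54.5) = 5818 / 5722.5 = 1.017

1.017 kW/(m^2*K)


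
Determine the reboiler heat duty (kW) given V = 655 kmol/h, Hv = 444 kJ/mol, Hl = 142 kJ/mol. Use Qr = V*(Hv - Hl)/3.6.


Qr = 655 * (444 - 142) / 3.6 = 655 * 302 / 3.6 = 54950

54950 kW


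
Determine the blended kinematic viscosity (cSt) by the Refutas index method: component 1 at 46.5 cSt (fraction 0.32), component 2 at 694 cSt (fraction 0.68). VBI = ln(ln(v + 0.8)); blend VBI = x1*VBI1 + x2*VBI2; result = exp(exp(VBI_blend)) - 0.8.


Refutas method: VBN_i = 14.534*ln(ln(visc_i + 0.8)) + 10.975, blended linearly by mass fraction; since VBN is linear in VBI_i = ln(ln(visc_i + 0.8)) and the fractions sum to 1, blend VBI directly: visc = exp(exp(VBI_blend)) - 0.8
VBI_1 = ln(ln(46.5 + 0.8)) = 1.34976
VBI_2 = ln(ln(694 + 0.8)) = 1.87849
VBI_blend = 0.32 * 1.34976 + 0.68 * 1.87849 = 1.7093
visc_blend = exp(exp(1.7093)) - 0.8 = 250.1

250.1 cSt


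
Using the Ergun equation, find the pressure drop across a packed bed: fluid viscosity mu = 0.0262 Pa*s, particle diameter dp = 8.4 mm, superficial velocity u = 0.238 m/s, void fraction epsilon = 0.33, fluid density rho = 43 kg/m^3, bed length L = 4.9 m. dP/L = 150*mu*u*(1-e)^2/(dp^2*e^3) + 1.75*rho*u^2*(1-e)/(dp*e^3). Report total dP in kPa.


dp = 8.4 mm = 0.0084 m
Viscous term = 150*0.0262*0.238*(1-0.33)^2 / (0.0084^2*0.33^3) = 165584
Inertial term = 1.75*43*0.238^2*(1-0.33) / (0.0084*0.33^3) = 9460.5
dP/L = 165584 + 9460.5 = 175044 Pa/m
dP = 175044 * 4.9 / 1000 = 857.7 kPa

857.7 kPa


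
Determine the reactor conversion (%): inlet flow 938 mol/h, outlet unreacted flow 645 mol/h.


X = (F_in - F_out) / F_in * 100
Moles reacted = 938 - 645 = 293
X = 293 / 938 * 100
= 0.3124 * 100
= 31.24 %

31.24 %


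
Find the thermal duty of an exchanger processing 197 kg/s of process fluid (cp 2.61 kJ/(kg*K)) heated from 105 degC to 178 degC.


Q = m_dot * cp * delta_T
delta_T = 178 - 105 = 73 K
Q = 197 * 2.61 * 73
= 514.17 * 73
= 37534.41 kW

37534.41 kW


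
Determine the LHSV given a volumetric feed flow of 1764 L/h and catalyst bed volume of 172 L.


LHSV = volumetric feed rate / catalyst volume
= 1764 L/h / 172 L
= 10.26 h^-1

10.26 h^-1


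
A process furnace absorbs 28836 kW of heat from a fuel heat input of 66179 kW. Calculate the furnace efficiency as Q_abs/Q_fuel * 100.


Furnace efficiency = Q_absorbed / Q_fuel * 100
= 28836 / 66179 * 100 = 43.57

43.57 %


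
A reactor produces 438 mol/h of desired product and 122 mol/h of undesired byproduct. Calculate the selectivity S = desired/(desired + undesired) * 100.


Selectivity = desired / (desired + undesired) * 100
Total products = 438 + 122 = 560 mol/h
S = 438 / 560 * 100
= 0.7821 * 100
= 78.21 %

78.21 %


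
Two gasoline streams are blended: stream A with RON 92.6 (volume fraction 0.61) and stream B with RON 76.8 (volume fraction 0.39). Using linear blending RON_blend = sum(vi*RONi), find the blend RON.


Linear blending: RON_blend = sum(vi * RONi)
Contribution 1: 0.61 * 92.6 = 56.486
Contribution 2: 0.39 * 76.8 = 29.952
RON_blend = 56.486 + 29.952 = 86.438

86.438


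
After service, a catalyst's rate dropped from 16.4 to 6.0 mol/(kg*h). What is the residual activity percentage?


Activity (%) = (rate_used / rate_fresh) * 100
rate_used = 6.0, rate_fresh = 16.4
= (6.0 / 16.4) * 100
= 0.3659 * 100 = 36.59

36.59 %


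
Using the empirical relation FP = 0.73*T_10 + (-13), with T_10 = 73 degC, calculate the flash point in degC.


FP = 0.73 * 73 + (-13) = 40.29

40.29 degC


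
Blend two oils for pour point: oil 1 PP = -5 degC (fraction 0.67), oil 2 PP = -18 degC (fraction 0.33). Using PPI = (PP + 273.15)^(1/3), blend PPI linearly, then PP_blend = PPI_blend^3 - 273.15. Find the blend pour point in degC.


PPI_1 = (-5 + 273.15)^(1/3) = 6.448508
PPI_2 = (-18 + 273.15)^(1/3) = 6.342569
PPI_blend = 0.67 * 6.448508 + 0.33 * 6.342569 = 6.413548
PP_blend = 6.413548^3 - 273.15 = 263.8123 - 273.15 = -9.34

-9.34 degC


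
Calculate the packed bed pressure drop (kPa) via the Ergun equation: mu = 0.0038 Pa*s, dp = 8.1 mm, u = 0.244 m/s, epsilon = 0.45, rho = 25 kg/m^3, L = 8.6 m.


dp = 8.1 mm = 0.0081 m
Viscous term = 150*0.0038*0.244*(1-0.45)^2 / (0.0081^2*0.45^3) = 7036.92
Inertial term = 1.75*25*0.244^2*(1-0.45) / (0.0081*0.45^3) = 1940.88
dP/L = 7036.92 + 1940.88 = 8977.8 Pa/m
dP = 8977.8 * 8.6 / 1000 = 77.21 kPa

77.21 kPa


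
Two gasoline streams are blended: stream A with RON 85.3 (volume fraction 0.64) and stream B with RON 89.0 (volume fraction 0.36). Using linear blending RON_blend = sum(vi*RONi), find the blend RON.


Linear blending: RON_blend = sum(vi * RONi)
Contribution 1: 0.64 * 85.3 = 54.592
Contribution 2: 0.36 * 89.0 = 32.04
RON_blend = 54.592 + 32.04 = 86.632

86.632


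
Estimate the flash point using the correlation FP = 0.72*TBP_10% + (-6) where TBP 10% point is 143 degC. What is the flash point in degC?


FP = 0.72 * 143 + (-6) = 96.96

96.96 degC


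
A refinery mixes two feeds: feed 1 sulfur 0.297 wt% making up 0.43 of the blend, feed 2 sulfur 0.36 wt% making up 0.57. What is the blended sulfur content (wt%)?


Linear sulfur blending: S_blend = x1*S1 + x2*S2
Contribution 1: 0.43 * 0.297 = 0.12771 wt%
Contribution 2: 0.57 * 0.36 = 0.2052 wt%
S_blend = 0.12771 + 0.2052 = 0.33291

0.33291 wt%


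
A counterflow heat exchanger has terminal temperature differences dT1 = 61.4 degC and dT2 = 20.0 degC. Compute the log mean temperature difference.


LMTD = (dT1 - dT2) / ln(dT1/dT2)
= (61.4 - 20.0) / ln(61.4 / 20.0) = 41.4 / 1.12168 = 36.91

36.91 degC


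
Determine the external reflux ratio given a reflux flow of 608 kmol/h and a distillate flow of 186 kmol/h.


Reflux ratio definition: R = L / D (liquid returned / distillate withdrawn)
L = 608 kmol/h, D = 186 kmol/h
R = 608 / 186 = 3.269

3.269


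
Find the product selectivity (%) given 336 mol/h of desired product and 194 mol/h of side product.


Selectivity = desired / (desired + undesired) * 100
Total products = 336 + 194 = 530 mol/h
S = 336 / 530 * 100
= 0.6340 * 100
= 63.40 %

63.40 %


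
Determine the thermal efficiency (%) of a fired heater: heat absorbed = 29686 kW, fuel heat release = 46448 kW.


Furnace efficiency = Q_absorbed / Q_fuel * 100
= 29686 / 46448 * 100 = 63.91

63.91 %


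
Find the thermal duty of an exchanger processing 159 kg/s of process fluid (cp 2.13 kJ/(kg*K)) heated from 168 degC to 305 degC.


Q = m_dot * cp * delta_T
delta_T = 305 - 168 = 137 K
Q = 159 * 2.13 * 137
= 338.67 * 137
= 46397.79 kW

46397.79 kW


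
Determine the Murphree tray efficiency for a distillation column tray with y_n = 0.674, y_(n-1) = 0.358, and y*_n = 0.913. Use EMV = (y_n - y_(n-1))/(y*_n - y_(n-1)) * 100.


Murphree vapor efficiency: EMV = (y_n - y_(n-1)) / (y*_n - y_(n-1)) * 100
EMV = (0.674 - 0.358) / (0.913 - 0.358) * 100 = 0.316 / 0.555 * 100 = 56.94

56.94 %


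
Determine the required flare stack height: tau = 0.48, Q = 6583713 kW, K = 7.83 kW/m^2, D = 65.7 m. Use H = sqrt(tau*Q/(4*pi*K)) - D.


tau*Q/(4*pi*K) = 0.48 * 6583713 / (4 * pi * 7.83) = 32117.4
sqrt(32117.4) = 179.213
H = 179.213 - 65.7 = 113.5

113.5 m


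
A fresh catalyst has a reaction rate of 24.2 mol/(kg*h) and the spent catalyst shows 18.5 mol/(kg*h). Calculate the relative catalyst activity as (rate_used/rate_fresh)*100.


Activity (%) = (rate_used / rate_fresh) * 100
rate_used = 18.5, rate_fresh = 24.2
= (18.5 / 24.2) * 100
= 0.7645 * 100 = 76.45

76.45 %


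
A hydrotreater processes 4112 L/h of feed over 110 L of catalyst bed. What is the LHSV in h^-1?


LHSV = volumetric feed rate / catalyst volume
= 4112 L/h / 110 L
= 37.38 h^-1

37.38 h^-1


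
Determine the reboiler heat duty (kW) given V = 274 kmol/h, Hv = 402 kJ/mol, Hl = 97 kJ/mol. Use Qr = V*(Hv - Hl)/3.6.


Qr = 274 * (402 - 97) / 3.6 = 274 * 305 / 3.6 = 23210

23210 kW


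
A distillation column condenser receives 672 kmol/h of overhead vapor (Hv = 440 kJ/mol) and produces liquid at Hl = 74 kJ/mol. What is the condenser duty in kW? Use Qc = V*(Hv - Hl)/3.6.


Qc = 672 * (440 - 74) / 3.6 = 672 * 366 / 3.6 = 68320

68320 kW


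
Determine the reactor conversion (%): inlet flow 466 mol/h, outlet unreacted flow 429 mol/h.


X = (F_in - F_out) / F_in * 100
Moles reacted = 466 - 429 = 37
X = 37 / 466 * 100
= 0.07940 * 100
= 7.940 %

7.940 %


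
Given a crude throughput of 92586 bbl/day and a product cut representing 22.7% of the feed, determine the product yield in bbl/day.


Crude throughput = 92586 bbl/day
Fraction yield = 22.7%
yield = throughput * fraction / 100
yield = 92586 * 22.7 / 100 = 21017.022

21017.022 bbl/day


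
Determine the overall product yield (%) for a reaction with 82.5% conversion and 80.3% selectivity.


Overall yield = conversion (%) * selectivity (%) / 100
Conversion = 82.5%, Selectivity = 80.3%
Y = 82.5 * 80.3 / 100
= 66.2475 %

66.2475 %


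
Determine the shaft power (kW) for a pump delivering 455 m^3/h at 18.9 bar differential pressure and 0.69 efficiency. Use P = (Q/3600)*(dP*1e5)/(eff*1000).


Q = 455 / 3600 = 0.126389 m^3/s
P = 0.126389 * (18.9 * 1e5) / 0.69 / 1000 = 346.2

346.2 kW


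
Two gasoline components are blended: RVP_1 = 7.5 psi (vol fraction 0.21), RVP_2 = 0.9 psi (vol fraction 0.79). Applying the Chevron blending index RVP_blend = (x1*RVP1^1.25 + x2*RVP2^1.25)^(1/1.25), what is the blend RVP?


Chevron index: RVP_blend = (sum xi*RVPi^1.25)^(1/1.25)
RVP^1.25 terms: 0.21 * 7.5^1.25 + 0.79 * 0.9^1.25 = 3.29895
RVP_blend = 3.29895^(1/1.25) = 2.598

2.598 psi


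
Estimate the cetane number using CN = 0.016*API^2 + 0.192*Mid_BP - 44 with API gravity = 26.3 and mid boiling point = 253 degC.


CN = 0.016 * 26.3^2 + 0.192 * 253 - 44
CN = 11.06704 + 48.576 - 44 = 15.64304

15.64304


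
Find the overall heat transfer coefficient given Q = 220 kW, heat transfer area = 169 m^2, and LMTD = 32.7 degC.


From Q = U*A*LMTD, U = Q / (A * LMTD)
U = 220 / (169 * 32.7) = 220 / 5526.3 = 0.03981

0.03981 kW/(m^2*K)


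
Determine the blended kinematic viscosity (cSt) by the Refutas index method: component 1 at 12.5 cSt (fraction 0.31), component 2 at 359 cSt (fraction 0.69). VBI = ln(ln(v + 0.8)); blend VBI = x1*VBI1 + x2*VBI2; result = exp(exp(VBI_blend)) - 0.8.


Refutas method: VBN_i = 14.534*ln(ln(visc_i + 0.8)) + 10.975, blended linearly by mass fraction; since VBN is linear in VBI_i = ln(ln(visc_i + 0.8)) and the fractions sum to 1, blend VBI directly: visc = exp(exp(VBI_blend)) - 0.8
VBI_1 = ln(ln(12.5 + 0.8)) = 0.950794
VBI_2 = ln(ln(359 + 0.8)) = 1.7725
VBI_blend = 0.31 * 0.950794 + 0.69 * 1.7725 = 1.51777
visc_blend = exp(exp(1.51777)) - 0.8 = 94.98

94.98 cSt


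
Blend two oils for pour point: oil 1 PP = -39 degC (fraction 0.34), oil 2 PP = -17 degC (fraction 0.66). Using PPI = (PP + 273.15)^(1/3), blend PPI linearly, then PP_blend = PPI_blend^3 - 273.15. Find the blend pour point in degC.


PPI_1 = (-39 + 273.15)^(1/3) = 6.163557
PPI_2 = (-17 + 273.15)^(1/3) = 6.350844
PPI_blend = 0.34 * 6.163557 + 0.66 * 6.350844 = 6.287166
PP_blend = 6.287166^3 - 273.15 = 248.522 - 273.15 = -24.63

-24.63 degC


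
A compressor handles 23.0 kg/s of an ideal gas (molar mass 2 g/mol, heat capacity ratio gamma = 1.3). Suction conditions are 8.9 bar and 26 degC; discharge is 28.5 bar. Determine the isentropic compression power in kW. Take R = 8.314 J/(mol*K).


Isentropic work: W = m*(gamma/(gamma-1))*(R*T1/MW)*((P2/P1)^((gamma-1)/gamma) - 1)
T1 = 26 + 273.15 = 299.15 K
Pressure ratio = 28.5 / 8.9 = 3.20225
Exponent = (1.3 - 1)/1.3 = 0.230769
(P2/P1)^exp - 1 = 3.20225^0.230769 - 1 = 0.308107
W = 23.0 * 1.3 / 0.3 * 8.314 * 299.15 / 2 * 0.308107 = 38190

38190 kW


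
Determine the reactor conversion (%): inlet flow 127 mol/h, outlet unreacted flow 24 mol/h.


X = (F_in - F_out) / F_in * 100
Moles reacted = 127 - 24 = 103
X = 103 / 127 * 100
= 0.8110 * 100
= 81.10 %

81.10 %


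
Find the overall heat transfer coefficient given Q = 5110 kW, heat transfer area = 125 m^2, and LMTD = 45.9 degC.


From Q = U*A*LMTD, U = Q / (A * LMTD)
U = 5110 / (125 * 45.9) = 5110 / 5737.5 = 0.8906

0.8906 kW/(m^2*K)


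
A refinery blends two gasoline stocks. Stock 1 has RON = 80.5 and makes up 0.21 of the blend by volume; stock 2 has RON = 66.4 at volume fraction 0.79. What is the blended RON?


Linear blending: RON_blend = sum(vi * RONi)
Contribution 1: 0.21 * 80.5 = 16.905
Contribution 2: 0.79 * 66.4 = 52.456
RON_blend = 16.905 + 52.456 = 69.361

69.361


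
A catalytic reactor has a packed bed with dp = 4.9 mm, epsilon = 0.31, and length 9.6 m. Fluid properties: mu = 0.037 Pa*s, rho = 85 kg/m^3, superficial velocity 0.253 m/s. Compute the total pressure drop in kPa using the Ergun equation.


dp = 4.9 mm = 0.0049 m
Viscous term = 150*0.037*0.253*(1-0.31)^2 / (0.0049^2*0.31^3) = 934619
Inertial term = 1.75*85*0.253^2*(1-0.31) / (0.0049*0.31^3) = 45005.5
dP/L = 934619 + 45005.5 = 979624 Pa/m
dP = 979624 * 9.6 / 1000 = 9404 kPa

9404 kPa


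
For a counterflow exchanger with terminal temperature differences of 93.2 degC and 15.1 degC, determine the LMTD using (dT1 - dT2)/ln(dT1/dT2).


LMTD = (dT1 - dT2) / ln(dT1/dT2)
= (93.2 - 15.1) / ln(93.2 / 15.1) = 78.1 / 1.82005 = 42.91

42.91 degC


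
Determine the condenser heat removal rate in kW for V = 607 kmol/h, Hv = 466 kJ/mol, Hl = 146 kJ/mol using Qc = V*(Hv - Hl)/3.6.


Qc = 607 * (466 - 146) / 3.6 = 607 * 320 / 3.6 = 53960

53960 kW


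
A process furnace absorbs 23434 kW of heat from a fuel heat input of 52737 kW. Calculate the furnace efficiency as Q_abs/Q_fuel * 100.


Furnace efficiency = Q_absorbed / Q_fuel * 100
= 23434 / 52737 * 100 = 44.44

44.44 %


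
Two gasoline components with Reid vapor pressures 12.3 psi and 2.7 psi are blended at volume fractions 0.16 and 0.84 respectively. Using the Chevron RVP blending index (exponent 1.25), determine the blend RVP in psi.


Chevron index: RVP_blend = (sum xi*RVPi^1.25)^(1/1.25)
RVP^1.25 terms: 0.16 * 12.3^1.25 + 0.84 * 2.7^1.25 = 6.5928
RVP_blend = 6.5928^(1/1.25) = 4.521

4.521 psi


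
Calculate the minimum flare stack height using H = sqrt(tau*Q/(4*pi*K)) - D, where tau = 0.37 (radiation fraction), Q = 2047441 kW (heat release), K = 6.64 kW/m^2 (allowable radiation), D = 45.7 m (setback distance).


tau*Q/(4*pi*K) = 0.37 * 2047441 / (4 * pi * 6.64) = 9078.94
sqrt(9078.94) = 95.2835
H = 95.2835 - 45.7 = 49.58

49.58 m


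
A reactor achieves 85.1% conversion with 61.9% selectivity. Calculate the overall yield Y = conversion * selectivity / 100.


Overall yield = conversion (%) * selectivity (%) / 100
Conversion = 85.1%, Selectivity = 61.9%
Y = 85.1 * 61.9 / 100
= 52.6769 %

52.6769 %


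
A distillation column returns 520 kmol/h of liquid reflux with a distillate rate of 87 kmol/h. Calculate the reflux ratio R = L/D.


Reflux ratio definition: R = L / D (liquid returned / distillate withdrawn)
L = 520 kmol/h, D = 87 kmol/h
R = 520 / 87 = 5.977

5.977


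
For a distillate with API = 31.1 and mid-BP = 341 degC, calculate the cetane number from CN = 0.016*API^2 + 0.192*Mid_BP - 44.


CN = 0.016 * 31.1^2 + 0.192 * 341 - 44
CN = 15.47536 + 65.472 - 44 = 36.94736

36.94736


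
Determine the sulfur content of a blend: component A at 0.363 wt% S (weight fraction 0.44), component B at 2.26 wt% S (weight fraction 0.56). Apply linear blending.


Linear sulfur blending: S_blend = x1*S1 + x2*S2
Contribution 1: 0.44 * 0.363 = 0.15972 wt%
Contribution 2: 0.56 * 2.26 = 1.2656 wt%
S_blend = 0.15972 + 1.2656 = 1.42532

1.42532 wt%


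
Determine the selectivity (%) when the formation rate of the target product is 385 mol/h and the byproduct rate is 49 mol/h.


Selectivity = desired / (desired + undesired) * 100
Total products = 385 + 49 = 434 mol/h
S = 385 / 434 * 100
= 0.8871 * 100
= 88.71 %

88.71 %


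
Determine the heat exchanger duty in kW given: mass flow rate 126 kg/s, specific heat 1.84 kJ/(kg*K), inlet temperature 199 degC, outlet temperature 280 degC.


Q = m_dot * cp * delta_T
delta_T = 280 - 199 = 81 K
Q = 126 * 1.84 * 81
= 231.84 * 81
= 18779.04 kW

18779.04 kW


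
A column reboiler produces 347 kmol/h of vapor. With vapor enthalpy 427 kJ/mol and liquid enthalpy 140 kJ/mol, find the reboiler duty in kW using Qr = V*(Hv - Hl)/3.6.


Qr = 347 * (427 - 140) / 3.6 = 347 * 287 / 3.6 = 27660

27660 kW


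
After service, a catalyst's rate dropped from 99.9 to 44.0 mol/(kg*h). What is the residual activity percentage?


Activity (%) = (rate_used / rate_fresh) * 100
rate_used = 44.0, rate_fresh = 99.9
= (44.0 / 99.9) * 100
= 0.4404 * 100 = 44.04

44.04 %


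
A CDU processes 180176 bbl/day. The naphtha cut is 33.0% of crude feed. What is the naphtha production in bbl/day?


Crude throughput = 180176 bbl/day
Fraction yield = 33.0%
yield = throughput * fraction / 100
yield = 180176 * 33.0 / 100 = 59458.08

59458.08 bbl/day


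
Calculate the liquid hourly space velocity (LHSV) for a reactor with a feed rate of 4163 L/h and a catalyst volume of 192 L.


LHSV = volumetric feed rate / catalyst volume
= 4163 L/h / 192 L
= 21.68 h^-1

21.68 h^-1


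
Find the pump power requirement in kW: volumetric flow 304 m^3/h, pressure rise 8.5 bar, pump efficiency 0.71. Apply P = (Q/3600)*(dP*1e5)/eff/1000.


Q = 304 / 3600 = 0.0844444 m^3/s
P = 0.0844444 * (8.5 * 1e5) / 0.71 / 1000 = 101.1

101.1 kW


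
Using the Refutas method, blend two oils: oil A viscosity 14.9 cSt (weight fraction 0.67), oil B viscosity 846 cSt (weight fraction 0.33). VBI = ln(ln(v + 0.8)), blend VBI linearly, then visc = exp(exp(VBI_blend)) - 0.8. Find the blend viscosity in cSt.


Refutas method: VBN_i = 14.534*ln(ln(visc_i + 0.8)) + 10.975, blended linearly by mass fraction; since VBN is linear in VBI_i = ln(ln(visc_i + 0.8)) and the fractions sum to 1, blend VBI directly: visc = exp(exp(VBI_blend)) - 0.8
VBI_1 = ln(ln(14.9 + 0.8)) = 1.01293
VBI_2 = ln(ln(846 + 0.8)) = 1.90828
VBI_blend = 0.67 * 1.01293 + 0.33 * 1.90828 = 1.3084
visc_blend = exp(exp(1.3084)) - 0.8 = 39.66

39.66 cSt


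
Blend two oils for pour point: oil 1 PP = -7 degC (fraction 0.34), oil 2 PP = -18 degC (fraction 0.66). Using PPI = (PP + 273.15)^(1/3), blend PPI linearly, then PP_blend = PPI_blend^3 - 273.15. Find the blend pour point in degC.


PPI_1 = (-7 + 273.15)^(1/3) = 6.432436
PPI_2 = (-18 + 273.15)^(1/3) = 6.342569
PPI_blend = 0.34 * 6.432436 + 0.66 * 6.342569 = 6.373124
PP_blend = 6.373124^3 - 273.15 = 258.8553 - 273.15 = -14.29

-14.29 degC


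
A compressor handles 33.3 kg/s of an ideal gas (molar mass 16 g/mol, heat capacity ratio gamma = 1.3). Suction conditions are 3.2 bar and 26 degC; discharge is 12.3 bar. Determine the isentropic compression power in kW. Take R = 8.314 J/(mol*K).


Isentropic work: W = m*(gamma/(gamma-1))*(R*T1/MW)*((P2/P1)^((gamma-1)/gamma) - 1)
T1 = 26 + 273.15 = 299.15 K
Pressure ratio = 12.3 / 3.2 = 3.84375
Exponent = (1.3 - 1)/1.3 = 0.230769
(P2/P1)^exp - 1 = 3.84375^0.230769 - 1 = 0.364405
W = 33.3 * 1.3 / 0.3 * 8.314 * 299.15 / 16 * 0.364405 = 8174

8174 kW


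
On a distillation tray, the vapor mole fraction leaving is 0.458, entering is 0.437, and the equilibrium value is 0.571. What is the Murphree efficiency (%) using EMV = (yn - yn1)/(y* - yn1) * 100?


Murphree vapor efficiency: EMV = (y_n - y_(n-1)) / (y*_n - y_(n-1)) * 100
EMV = (0.458 - 0.437) / (0.571 - 0.437) * 100 = 0.021 / 0.134 * 100 = 15.67

15.67 %


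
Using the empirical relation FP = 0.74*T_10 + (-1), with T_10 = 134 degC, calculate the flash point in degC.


FP = 0.74 * 134 + (-1) = 98.16

98.16 degC


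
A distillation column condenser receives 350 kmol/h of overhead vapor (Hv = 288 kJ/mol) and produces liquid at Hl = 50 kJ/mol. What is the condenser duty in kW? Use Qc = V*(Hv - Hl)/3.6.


Qc = 350 * (288 - 50) / 3.6 = 350 * 238 / 3.6 = 23140

23140 kW


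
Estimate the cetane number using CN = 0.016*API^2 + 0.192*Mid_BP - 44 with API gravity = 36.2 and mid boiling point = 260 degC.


CN = 0.016 * 36.2^2 + 0.192 * 260 - 44
CN = 20.96704 + 49.92 - 44 = 26.88704

26.88704


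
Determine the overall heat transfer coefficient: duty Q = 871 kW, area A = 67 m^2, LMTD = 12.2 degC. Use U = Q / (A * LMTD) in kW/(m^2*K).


From Q = U*A*LMTD, U = Q / (A * LMTD)
U = 871 / (67 * 12.2) = 871 / 817.4 = 1.066

1.066 kW/(m^2*K)


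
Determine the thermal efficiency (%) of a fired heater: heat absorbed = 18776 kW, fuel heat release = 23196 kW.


Furnace efficiency = Q_absorbed / Q_fuel * 100
= 18776 / 23196 * 100 = 80.94

80.94 %


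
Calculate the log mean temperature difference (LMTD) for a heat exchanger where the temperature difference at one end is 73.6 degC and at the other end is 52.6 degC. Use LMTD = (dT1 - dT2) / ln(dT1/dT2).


LMTD = (dT1 - dT2) / ln(dT1/dT2)
= (73.6 - 52.6) / ln(73.6 / 52.6) = 21 / 0.335929 = 62.51

62.51 degC


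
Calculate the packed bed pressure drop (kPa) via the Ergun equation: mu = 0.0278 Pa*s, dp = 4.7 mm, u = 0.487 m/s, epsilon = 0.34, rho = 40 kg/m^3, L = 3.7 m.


dp = 4.7 mm = 0.0047 m
Viscous term = 150*0.0278*0.487*(1-0.34)^2 / (0.0047^2*0.34^3) = 1018870
Inertial term = 1.75*40*0.487^2*(1-0.34) / (0.0047*0.34^3) = 59315.1
dP/L = 1018870 + 59315.1 = 1078190 Pa/m
dP = 1078190 * 3.7 / 1000 = 3989 kPa

3989 kPa


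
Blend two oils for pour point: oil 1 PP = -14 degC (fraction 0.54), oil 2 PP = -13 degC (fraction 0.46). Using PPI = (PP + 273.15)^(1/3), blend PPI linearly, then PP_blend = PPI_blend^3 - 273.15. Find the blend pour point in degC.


PPI_1 = (-14 + 273.15)^(1/3) = 6.375541
PPI_2 = (-13 + 273.15)^(1/3) = 6.383731
PPI_blend = 0.54 * 6.375541 + 0.46 * 6.383731 = 6.379308
PP_blend = 6.379308^3 - 273.15 = 259.6096 - 273.15 = -13.54

-13.54 degC


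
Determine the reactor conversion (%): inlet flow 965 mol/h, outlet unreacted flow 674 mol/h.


X = (F_in - F_out) / F_in * 100
Moles reacted = 965 - 674 = 291
X = 291 / 965 * 100
= 0.3016 * 100
= 30.16 %

30.16 %


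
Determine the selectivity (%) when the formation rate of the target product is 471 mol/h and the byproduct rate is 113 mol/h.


Selectivity = desired / (desired + undesired) * 100
Total products = 471 + 113 = 584 mol/h
S = 471 / 584 * 100
= 0.8065 * 100
= 80.65 %

80.65 %


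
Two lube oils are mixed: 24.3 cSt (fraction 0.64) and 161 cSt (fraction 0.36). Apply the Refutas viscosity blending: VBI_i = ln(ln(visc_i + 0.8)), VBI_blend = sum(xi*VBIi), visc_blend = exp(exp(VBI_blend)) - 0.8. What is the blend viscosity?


Refutas method: VBN_i = 14.534*ln(ln(visc_i + 0.8)) + 10.975, blended linearly by mass fraction; since VBN is linear in VBI_i = ln(ln(visc_i + 0.8)) and the fractions sum to 1, blend VBI directly: visc = exp(exp(VBI_blend)) - 0.8
VBI_1 = ln(ln(24.3 + 0.8)) = 1.17027
VBI_2 = ln(ln(161 + 0.8)) = 1.62656
VBI_blend = 0.64 * 1.17027 + 0.36 * 1.62656 = 1.33453
visc_blend = exp(exp(1.33453)) - 0.8 = 43.82

43.82 cSt


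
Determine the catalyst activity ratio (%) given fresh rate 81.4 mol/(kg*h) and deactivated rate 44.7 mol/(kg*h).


Activity (%) = (rate_used / rate_fresh) * 100
rate_used = 44.7, rate_fresh = 81.4
= (44.7 / 81.4) * 100
= 0.5491 * 100 = 54.91

54.91 %


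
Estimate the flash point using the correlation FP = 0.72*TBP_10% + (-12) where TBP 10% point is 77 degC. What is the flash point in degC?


FP = 0.72 * 77 + (-12) = 43.44

43.44 degC


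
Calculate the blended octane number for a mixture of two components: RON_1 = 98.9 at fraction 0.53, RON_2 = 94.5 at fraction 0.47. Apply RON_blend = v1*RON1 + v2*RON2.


Linear blending: RON_blend = sum(vi * RONi)
Contribution 1: 0.53 * 98.9 = 52.417
Contribution 2: 0.47 * 94.5 = 44.415
RON_blend = 52.417 + 44.415 = 96.832

96.832


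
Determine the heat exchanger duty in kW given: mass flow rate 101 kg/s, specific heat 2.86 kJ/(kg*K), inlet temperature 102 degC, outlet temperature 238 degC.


Q = m_dot * cp * delta_T
delta_T = 238 - 102 = 136 K
Q = 101 * 2.86 * 136
= 288.86 * 136
= 39284.96 kW

39284.96 kW


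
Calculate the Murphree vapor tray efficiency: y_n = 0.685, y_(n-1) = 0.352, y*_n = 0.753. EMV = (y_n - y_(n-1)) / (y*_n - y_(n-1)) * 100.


Murphree vapor efficiency: EMV = (y_n - y_(n-1)) / (y*_n - y_(n-1)) * 100
EMV = (0.685 - 0.352) / (0.753 - 0.352) * 100 = 0.333 / 0.401 * 100 = 83.04

83.04 %


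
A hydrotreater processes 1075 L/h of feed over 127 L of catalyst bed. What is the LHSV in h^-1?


LHSV = volumetric feed rate / catalyst volume
= 1075 L/h / 127 L
= 8.465 h^-1

8.465 h^-1


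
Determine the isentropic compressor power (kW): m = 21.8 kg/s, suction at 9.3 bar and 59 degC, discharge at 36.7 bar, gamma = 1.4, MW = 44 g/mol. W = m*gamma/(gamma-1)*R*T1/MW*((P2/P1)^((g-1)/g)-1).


Isentropic work: W = m*(gamma/(gamma-1))*(R*T1/MW)*((P2/P1)^((gamma-1)/gamma) - 1)
T1 = 59 + 273.15 = 332.15 K
Pressure ratio = 36.7 / 9.3 = 3.94624
Exponent = (1.4 - 1)/1.4 = 0.285714
(P2/P1)^exp - 1 = 3.94624^0.285714 - 1 = 0.48026
W = 21.8 * 1.4 / 0.4 * 8.314 * 332.15 / 44 * 0.48026 = 2300

2300 kW


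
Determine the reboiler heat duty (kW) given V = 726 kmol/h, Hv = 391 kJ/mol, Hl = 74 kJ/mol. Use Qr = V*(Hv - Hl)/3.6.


Qr = 726 * (391 - 74) / 3.6 = 726 * 317 / 3.6 = 63930

63930 kW


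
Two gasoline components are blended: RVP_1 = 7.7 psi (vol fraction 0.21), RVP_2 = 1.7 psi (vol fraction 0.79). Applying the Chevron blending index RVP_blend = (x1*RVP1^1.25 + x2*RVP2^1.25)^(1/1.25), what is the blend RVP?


Chevron index: RVP_blend = (sum xi*RVPi^1.25)^(1/1.25)
RVP^1.25 terms: 0.21 * 7.7^1.25 + 0.79 * 1.7^1.25 = 4.22711
RVP_blend = 4.22711^(1/1.25) = 3.168

3.168 psi


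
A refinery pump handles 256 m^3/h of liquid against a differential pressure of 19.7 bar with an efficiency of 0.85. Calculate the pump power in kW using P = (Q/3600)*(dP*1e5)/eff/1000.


Q = 256 / 3600 = 0.0711111 m^3/s
P = 0.0711111 * (19.7 * 1e5) / 0.85 / 1000 = 164.8

164.8 kW


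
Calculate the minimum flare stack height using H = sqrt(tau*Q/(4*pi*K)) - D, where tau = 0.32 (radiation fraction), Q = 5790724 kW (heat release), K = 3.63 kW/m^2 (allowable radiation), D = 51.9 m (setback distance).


tau*Q/(4*pi*K) = 0.32 * 5790724 / (4 * pi * 3.63) = 40622.5
sqrt(40622.5) = 201.55
H = 201.55 - 51.9 = 149.7

149.7 m


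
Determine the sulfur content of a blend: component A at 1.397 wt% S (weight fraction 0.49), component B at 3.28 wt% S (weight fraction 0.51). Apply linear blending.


Linear sulfur blending: S_blend = x1*S1 + x2*S2
Contribution 1: 0.49 * 1.397 = 0.68453 wt%
Contribution 2: 0.51 * 3.28 = 1.6728 wt%
S_blend = 0.68453 + 1.6728 = 2.35733

2.35733 wt%


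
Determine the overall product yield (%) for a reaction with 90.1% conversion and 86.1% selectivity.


Overall yield = conversion (%) * selectivity (%) / 100
Conversion = 90.1%, Selectivity = 86.1%
Y = 90.1 * 86.1 / 100
= 77.5761 %

77.5761 %


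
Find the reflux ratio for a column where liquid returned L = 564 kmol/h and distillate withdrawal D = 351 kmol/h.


Reflux ratio definition: R = L / D (liquid returned / distillate withdrawn)
L = 564 kmol/h, D = 351 kmol/h
R = 564 / 351 = 1.607

1.607


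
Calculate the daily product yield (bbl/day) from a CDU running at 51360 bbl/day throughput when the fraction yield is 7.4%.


Crude throughput = 51360 bbl/day
Fraction yield = 7.4%
yield = throughput * fraction / 100
yield = 51360 * 7.4 / 100 = 3800.64

3800.64 bbl/day


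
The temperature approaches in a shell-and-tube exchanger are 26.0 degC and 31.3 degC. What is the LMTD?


LMTD = (dT1 - dT2) / ln(dT1/dT2)
= (26.0 - 31.3) / ln(26.0 / 31.3) = -5.3 / -0.185522 = 28.57

28.57 degC


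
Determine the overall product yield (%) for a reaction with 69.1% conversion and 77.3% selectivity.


Overall yield = conversion (%) * selectivity (%) / 100
Conversion = 69.1%, Selectivity = 77.3%
Y = 69.1 * 77.3 / 100
= 53.4143 %

53.4143 %


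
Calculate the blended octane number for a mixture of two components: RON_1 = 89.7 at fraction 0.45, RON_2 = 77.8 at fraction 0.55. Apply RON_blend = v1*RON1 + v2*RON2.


Linear blending: RON_blend = sum(vi * RONi)
Contribution 1: 0.45 * 89.7 = 40.365
Contribution 2: 0.55 * 77.8 = 42.79
RON_blend = 40.365 + 42.79 = 83.155

83.155


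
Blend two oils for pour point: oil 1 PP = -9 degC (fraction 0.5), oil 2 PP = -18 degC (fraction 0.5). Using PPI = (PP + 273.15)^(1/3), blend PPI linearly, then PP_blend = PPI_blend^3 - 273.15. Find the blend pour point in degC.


PPI_1 = (-9 + 273.15)^(1/3) = 6.416283
PPI_2 = (-18 + 273.15)^(1/3) = 6.342569
PPI_blend = 0.5 * 6.416283 + 0.5 * 6.342569 = 6.379426
PP_blend = 6.379426^3 - 273.15 = 259.624 - 273.15 = -13.53

-13.53 degC


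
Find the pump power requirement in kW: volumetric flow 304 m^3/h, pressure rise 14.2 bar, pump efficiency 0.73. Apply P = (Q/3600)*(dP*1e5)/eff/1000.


Q = 304 / 3600 = 0.0844444 m^3/s
P = 0.0844444 * (14.2 * 1e5) / 0.73 / 1000 = 164.3

164.3 kW


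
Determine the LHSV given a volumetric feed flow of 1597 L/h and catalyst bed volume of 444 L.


LHSV = volumetric feed rate / catalyst volume
= 1597 L/h / 444 L
= 3.597 h^-1

3.597 h^-1


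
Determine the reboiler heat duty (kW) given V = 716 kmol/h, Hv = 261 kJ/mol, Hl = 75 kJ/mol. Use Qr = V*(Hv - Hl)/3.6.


Qr = 716 * (261 - 75) / 3.6 = 716 * 186 / 3.6 = 36990

36990 kW


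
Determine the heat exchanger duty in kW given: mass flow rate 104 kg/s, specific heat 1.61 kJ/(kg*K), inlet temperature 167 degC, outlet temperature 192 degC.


Q = m_dot * cp * delta_T
delta_T = 192 - 167 = 25 K
Q = 104 * 1.61 * 25
= 167.44 * 25
= 4186 kW

4186 kW


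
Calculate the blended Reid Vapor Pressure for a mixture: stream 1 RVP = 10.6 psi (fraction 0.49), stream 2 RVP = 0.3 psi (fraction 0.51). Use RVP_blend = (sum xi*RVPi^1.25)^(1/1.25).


Chevron index: RVP_blend = (sum xi*RVPi^1.25)^(1/1.25)
RVP^1.25 terms: 0.49 * 10.6^1.25 + 0.51 * 0.3^1.25 = 9.48515
RVP_blend = 9.48515^(1/1.25) = 6.048

6.048 psi


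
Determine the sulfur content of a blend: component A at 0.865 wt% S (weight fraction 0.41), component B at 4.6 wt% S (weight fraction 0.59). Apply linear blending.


Linear sulfur blending: S_blend = x1*S1 + x2*S2
Contribution 1: 0.41 * 0.865 = 0.35465 wt%
Contribution 2: 0.59 * 4.6 = 2.714 wt%
S_blend = 0.35465 + 2.714 = 3.06865

3.06865 wt%


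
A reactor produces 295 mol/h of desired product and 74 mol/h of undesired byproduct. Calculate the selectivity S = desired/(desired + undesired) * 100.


Selectivity = desired / (desired + undesired) * 100
Total products = 295 + 74 = 369 mol/h
S = 295 / 369 * 100
= 0.7995 * 100
= 79.95 %

79.95 %


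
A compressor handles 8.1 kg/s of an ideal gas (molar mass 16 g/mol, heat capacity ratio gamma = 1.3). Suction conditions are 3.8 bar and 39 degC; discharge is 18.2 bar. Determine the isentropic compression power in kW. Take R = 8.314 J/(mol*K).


Isentropic work: W = m*(gamma/(gamma-1))*(R*T1/MW)*((P2/P1)^((gamma-1)/gamma) - 1)
T1 = 39 + 273.15 = 312.15 K
Pressure ratio = 18.2 / 3.8 = 4.78947
Exponent = (1.3 - 1)/1.3 = 0.230769
(P2/P1)^exp - 1 = 4.78947^0.230769 - 1 = 0.435454
W = 8.1 * 1.3 / 0.3 * 8.314 * 312.15 / 16 * 0.435454 = 2479

2479 kW


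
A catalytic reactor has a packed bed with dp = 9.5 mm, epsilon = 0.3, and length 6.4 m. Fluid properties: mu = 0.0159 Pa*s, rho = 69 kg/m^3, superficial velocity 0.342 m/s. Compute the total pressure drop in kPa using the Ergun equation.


dp = 9.5 mm = 0.0095 m
Viscous term = 150*0.0159*0.342*(1-0.3)^2 / (0.0095^2*0.3^3) = 164021
Inertial term = 1.75*69*0.342^2*(1-0.3) / (0.0095*0.3^3) = 38543.4
dP/L = 164021 + 38543.4 = 202564 Pa/m
dP = 202564 * 6.4 / 1000 = 1296 kPa

1296 kPa


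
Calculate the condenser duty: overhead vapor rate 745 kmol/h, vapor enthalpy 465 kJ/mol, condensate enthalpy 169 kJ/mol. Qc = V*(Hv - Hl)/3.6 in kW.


Qc = 745 * (465 - 169) / 3.6 = 745 * 296 / 3.6 = 61260

61260 kW


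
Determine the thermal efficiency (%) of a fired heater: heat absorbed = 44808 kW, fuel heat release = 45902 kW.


Furnace efficiency = Q_absorbed / Q_fuel * 100
= 44808 / 45902 * 100 = 97.62

97.62 %


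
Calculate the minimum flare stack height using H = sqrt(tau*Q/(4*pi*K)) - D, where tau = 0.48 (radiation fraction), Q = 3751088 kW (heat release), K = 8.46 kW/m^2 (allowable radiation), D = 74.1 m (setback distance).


tau*Q/(4*pi*K) = 0.48 * 3751088 / (4 * pi * 8.46) = 16936.3
sqrt(16936.3) = 130.14
H = 130.14 - 74.1 = 56.04

56.04 m


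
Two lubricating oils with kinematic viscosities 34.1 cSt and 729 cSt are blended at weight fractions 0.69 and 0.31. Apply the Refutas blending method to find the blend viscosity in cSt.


Refutas method: VBN_i = 14.534*ln(ln(visc_i + 0.8)) + 10.975, blended linearly by mass fraction; since VBN is linear in VBI_i = ln(ln(visc_i + 0.8)) and the fractions sum to 1, blend VBI directly: visc = exp(exp(VBI_blend)) - 0.8
VBI_1 = ln(ln(34.1 + 0.8)) = 1.26765
VBI_2 = ln(ln(729 + 0.8)) = 1.88597
VBI_blend = 0.69 * 1.26765 + 0.31 * 1.88597 = 1.45933
visc_blend = exp(exp(1.45933)) - 0.8 = 73.13

73.13 cSt


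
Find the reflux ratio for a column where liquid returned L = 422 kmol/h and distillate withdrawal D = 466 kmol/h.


Reflux ratio definition: R = L / D (liquid returned / distillate withdrawn)
L = 422 kmol/h, D = 466 kmol/h
R = 422 / 466 = 0.9056

0.9056


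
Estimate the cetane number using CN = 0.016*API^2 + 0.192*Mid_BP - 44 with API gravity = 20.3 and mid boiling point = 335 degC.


CN = 0.016 * 20.3^2 + 0.192 * 335 - 44
CN = 6.59344 + 64.32 - 44 = 26.91344

26.91344


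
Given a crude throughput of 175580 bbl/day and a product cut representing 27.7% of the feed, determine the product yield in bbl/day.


Crude throughput = 175580 bbl/day
Fraction yield = 27.7%
yield = throughput * fraction / 100
yield = 175580 * 27.7 / 100 = 48635.66

48635.66 bbl/day


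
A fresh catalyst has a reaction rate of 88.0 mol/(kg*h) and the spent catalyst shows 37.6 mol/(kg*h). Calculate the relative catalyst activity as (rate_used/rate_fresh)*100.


Activity (%) = (rate_used / rate_fresh) * 100
rate_used = 37.6, rate_fresh = 88.0
= (37.6 / 88.0) * 100
= 0.4273 * 100 = 42.73

42.73 %


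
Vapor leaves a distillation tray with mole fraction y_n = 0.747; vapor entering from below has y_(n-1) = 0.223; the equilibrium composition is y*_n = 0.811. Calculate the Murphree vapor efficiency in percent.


Murphree vapor efficiency: EMV = (y_n - y_(n-1)) / (y*_n - y_(n-1)) * 100
EMV = (0.747 - 0.223) / (0.811 - 0.223) * 100 = 0.524 / 0.588 * 100 = 89.12

89.12 %


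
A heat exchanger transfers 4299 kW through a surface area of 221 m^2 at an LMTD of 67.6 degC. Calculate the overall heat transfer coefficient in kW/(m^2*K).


From Q = U*A*LMTD, U = Q / (A * LMTD)
U = 4299 / (221 * 67.6) = 4299 / 14939.6 = 0.2878

0.2878 kW/(m^2*K)


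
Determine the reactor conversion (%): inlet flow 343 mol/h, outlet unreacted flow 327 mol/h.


X = (F_in - F_out) / F_in * 100
Moles reacted = 343 - 327 = 16
X = 16 / 343 * 100
= 0.04665 * 100
= 4.665 %

4.665 %


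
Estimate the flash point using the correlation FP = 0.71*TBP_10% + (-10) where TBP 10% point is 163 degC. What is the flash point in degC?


FP = 0.71 * 163 + (-10) = 105.73

105.73 degC


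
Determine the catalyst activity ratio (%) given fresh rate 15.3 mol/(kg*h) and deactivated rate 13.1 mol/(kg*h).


Activity (%) = (rate_used / rate_fresh) * 100
rate_used = 13.1, rate_fresh = 15.3
= (13.1 / 15.3) * 100
= 0.8562 * 100 = 85.62

85.62 %


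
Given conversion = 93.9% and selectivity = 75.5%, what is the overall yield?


Overall yield = conversion (%) * selectivity (%) / 100
Conversion = 93.9%, Selectivity = 75.5%
Y = 93.9 * 75.5 / 100
= 70.8945 %

70.8945 %


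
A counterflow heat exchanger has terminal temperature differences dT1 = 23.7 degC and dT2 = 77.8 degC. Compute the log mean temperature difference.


LMTD = (dT1 - dT2) / ln(dT1/dT2)
= (23.7 - 77.8) / ln(23.7 / 77.8) = -54.1 / -1.18867 = 45.51

45.51 degC


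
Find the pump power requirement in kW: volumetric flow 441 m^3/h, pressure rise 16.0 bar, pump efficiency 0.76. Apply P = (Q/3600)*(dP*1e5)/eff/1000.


Q = 441 / 3600 = 0.1225 m^3/s
P = 0.1225 * (16.0 * 1e5) / 0.76 / 1000 = 257.9

257.9 kW


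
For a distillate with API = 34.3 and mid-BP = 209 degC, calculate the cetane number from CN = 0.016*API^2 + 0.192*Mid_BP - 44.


CN = 0.016 * 34.3^2 + 0.192 * 209 - 44
CN = 18.82384 + 40.128 - 44 = 14.95184

14.95184


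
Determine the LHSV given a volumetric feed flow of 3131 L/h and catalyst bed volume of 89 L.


LHSV = volumetric feed rate / catalyst volume
= 3131 L/h / 89 L
= 35.18 h^-1

35.18 h^-1


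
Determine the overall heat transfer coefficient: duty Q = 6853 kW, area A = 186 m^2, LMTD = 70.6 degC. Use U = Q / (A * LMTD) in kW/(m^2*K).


From Q = U*A*LMTD, U = Q / (A * LMTD)
U = 6853 / (186 * 70.6) = 6853 / 13131.6 = 0.5219

0.5219 kW/(m^2*K)


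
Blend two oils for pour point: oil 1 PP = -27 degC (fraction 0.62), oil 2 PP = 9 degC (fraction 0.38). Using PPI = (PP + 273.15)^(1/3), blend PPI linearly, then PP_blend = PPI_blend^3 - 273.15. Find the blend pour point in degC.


PPI_1 = (-27 + 273.15)^(1/3) = 6.2671
PPI_2 = (9 + 273.15)^(1/3) = 6.558835
PPI_blend = 0.62 * 6.2671 + 0.38 * 6.558835 = 6.377959
PP_blend = 6.377959^3 - 273.15 = 259.4449 - 273.15 = -13.71

-13.71 degC


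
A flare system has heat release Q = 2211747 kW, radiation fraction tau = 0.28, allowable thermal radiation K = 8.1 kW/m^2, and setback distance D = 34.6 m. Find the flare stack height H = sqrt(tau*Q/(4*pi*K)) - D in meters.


tau*Q/(4*pi*K) = 0.28 * 2211747 / (4 * pi * 8.1) = 6084.13
sqrt(6084.13) = 78.0008
H = 78.0008 - 34.6 = 43.40

43.40 m
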